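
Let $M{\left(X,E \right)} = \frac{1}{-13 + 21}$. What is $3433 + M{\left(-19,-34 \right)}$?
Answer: $\frac{27465}{8} \approx 3433.1$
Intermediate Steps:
$M{\left(X,E \right)} = \frac{1}{8}$
$3433 + M{\left(-19,-34 \right)} = 3433 + \frac{1}{8} = \frac{27465}{8}$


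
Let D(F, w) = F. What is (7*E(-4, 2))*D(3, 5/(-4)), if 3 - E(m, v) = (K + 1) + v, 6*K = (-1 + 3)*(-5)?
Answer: 35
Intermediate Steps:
K = -5/3 (K = ((-1 + 3)*(-5))/6 = (2*(-5))/6 = (⅙)*(-10) = -5/3 ≈ -1.6667)
E(m, v) = 11/3 - v (E(m, v) = 3 - ((-5/3 + 1) + v) = 3 - (-⅔ + v) = 3 + (⅔ - v) = 11/3 - v)
(7*E(-4, 2))*D(3, 5/(-4)) = (7*(11/3 - 1*2))*3 = (7*(11/3 - 2))*3 = (7*(5/3))*3 = (35/3)*3 = 35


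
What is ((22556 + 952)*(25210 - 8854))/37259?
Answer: 384496848/37259 ≈ 10320.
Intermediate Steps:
((22556 + 952)*(25210 - 8854))/37259 = (23508*16356)*(1/37259) = 384496848*(1/37259) = 384496848/37259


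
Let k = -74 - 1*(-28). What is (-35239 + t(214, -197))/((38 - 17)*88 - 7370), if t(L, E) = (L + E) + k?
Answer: 17634/2761 ≈ 6.3868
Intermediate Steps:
k = -46 (k = -74 + 28 = -46)
t(L, E) = -46 + E + L (t(L, E) = (L + E) - 46 = (E + L) - 46 = -46 + E + L)
(-35239 + t(214, -197))/((38 - 17)*88 - 7370) = (-35239 + (-46 - 197 + 214))/((38 - 17)*88 - 7370) = (-35239 - 29)/(21*88 - 7370) = -35268/(1848 - 7370) = -35268/(-5522) = -35268*(-1/5522) = 17634/2761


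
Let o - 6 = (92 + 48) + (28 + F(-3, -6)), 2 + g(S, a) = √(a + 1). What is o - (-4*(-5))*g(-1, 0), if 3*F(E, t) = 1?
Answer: 583/3 ≈ 194.33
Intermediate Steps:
g(S, a) = -2 + √(1 + a) (g(S, a) = -2 + √(a + 1) = -2 + √(1 + a))
F(E, t) = ⅓ (F(E, t) = (⅓)*1 = ⅓)
o = 523/3 (o = 6 + ((92 + 48) + (28 + ⅓)) = 6 + (140 + 85/3) = 6 + 505/3 = 523/3 ≈ 174.33)
o - (-4*(-5))*g(-1, 0) = 523/3 - (-4*(-5))*(-2 + √(1 + 0)) = 523/3 - 20*(-2 + √1) = 523/3 - 20*(-2 + 1) = 523/3 - 20*(-1) = 523/3 - 1*(-20) = 523/3 + 20 = 583/3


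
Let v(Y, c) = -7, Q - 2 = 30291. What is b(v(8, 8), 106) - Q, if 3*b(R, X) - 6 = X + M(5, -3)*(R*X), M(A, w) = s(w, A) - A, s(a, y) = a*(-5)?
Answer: -32729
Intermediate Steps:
Q = 30293 (Q = 2 + 30291 = 30293)
s(a, y) = -5*a
M(A, w) = -A - 5*w (M(A, w) = -5*w - A = -A - 5*w)
b(R, X) = 2 + X/3 + 10*R*X/3 (b(R, X) = 2 + (X + (-1*5 - 5*(-3))*(R*X))/3 = 2 + (X + (-5 + 15)*(R*X))/3 = 2 + (X + 10*(R*X))/3 = 2 + (X + 10*R*X)/3 = 2 + (X/3 + 10*R*X/3) = 2 + X/3 + 10*R*X/3)
b(v(8, 8), 106) - Q = (2 + (1/3)*106 + (10/3)*(-7)*106) - 1*30293 = (2 + 106/3 - 7420/3) - 30293 = -2436 - 30293 = -32729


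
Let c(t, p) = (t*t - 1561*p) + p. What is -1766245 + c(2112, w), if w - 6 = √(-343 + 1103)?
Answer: 2684939 - 3120*√190 ≈ 2.6419e+6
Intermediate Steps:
w = 6 + 2*√190 (w = 6 + √(-343 + 1103) = 6 + √760 = 6 + 2*√190 ≈ 33.568)
c(t, p) = t² - 1560*p (c(t, p) = (t² - 1561*p) + p = t² - 1560*p)
-1766245 + c(2112, w) = -1766245 + (2112² - 1560*(6 + 2*√190)) = -1766245 + (4460544 + (-9360 - 3120*√190)) = -1766245 + (4451184 - 3120*√190) = 2684939 - 3120*√190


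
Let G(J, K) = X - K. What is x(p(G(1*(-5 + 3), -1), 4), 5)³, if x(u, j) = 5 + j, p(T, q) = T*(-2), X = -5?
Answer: 1000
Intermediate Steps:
G(J, K) = -5 - K
p(T, q) = -2*T
x(p(G(1*(-5 + 3), -1), 4), 5)³ = (5 + 5)³ = 10³ = 1000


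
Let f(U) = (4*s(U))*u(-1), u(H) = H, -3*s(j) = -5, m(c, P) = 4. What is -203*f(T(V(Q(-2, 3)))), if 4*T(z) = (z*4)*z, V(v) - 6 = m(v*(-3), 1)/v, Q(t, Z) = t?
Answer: 4060/3 ≈ 1353.3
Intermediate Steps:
s(j) = 5/3 (s(j) = -⅓*(-5) = 5/3)
V(v) = 6 + 4/v
T(z) = z² (T(z) = ((z*4)*z)/4 = ((4*z)*z)/4 = (4*z²)/4 = z²)
f(U) = -20/3 (f(U) = (4*(5/3))*(-1) = (20/3)*(-1) = -20/3)
-203*f(T(V(Q(-2, 3)))) = -203*(-20/3) = 4060/3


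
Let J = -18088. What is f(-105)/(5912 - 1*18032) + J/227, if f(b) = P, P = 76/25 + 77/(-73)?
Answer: -400089294421/5021013000 ≈ -79.683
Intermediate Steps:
P = 3623/1825 (P = 76*(1/25) + 77*(-1/73) = 76/25 - 77/73 = 3623/1825 ≈ 1.9852)
f(b) = 3623/1825
f(-105)/(5912 - 1*18032) + J/227 = 3623/(1825*(5912 - 1*18032)) - 18088/227 = 3623/(1825*(5912 - 18032)) - 18088*1/227 = (3623/1825)/(-12120) - 18088/227 = (3623/1825)*(-1/12120) - 18088/227 = -3623/22119000 - 18088/227 = -400089294421/5021013000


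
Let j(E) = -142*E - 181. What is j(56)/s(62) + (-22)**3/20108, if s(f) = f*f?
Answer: -4647029/1756708 ≈ -2.6453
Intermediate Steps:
j(E) = -181 - 142*E
s(f) = f**2
j(56)/s(62) + (-22)**3/20108 = (-181 - 142*56)/(62**2) + (-22)**3/20108 = (-181 - 7952)/3844 - 10648*1/20108 = -8133*1/3844 - 242/457 = -8133/3844 - 242/457 = -4647029/1756708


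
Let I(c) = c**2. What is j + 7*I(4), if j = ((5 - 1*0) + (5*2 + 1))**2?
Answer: 368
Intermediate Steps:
j = 256 (j = ((5 + 0) + (10 + 1))**2 = (5 + 11)**2 = 16**2 = 256)
j + 7*I(4) = 256 + 7*4**2 = 256 + 7*16 = 256 + 112 = 368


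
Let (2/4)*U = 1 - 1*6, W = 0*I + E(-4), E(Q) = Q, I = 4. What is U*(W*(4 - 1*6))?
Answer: -80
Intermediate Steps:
W = -4 (W = 0*4 - 4 = 0 - 4 = -4)
U = -10 (U = 2*(1 - 1*6) = 2*(1 - 6) = 2*(-5) = -10)
U*(W*(4 - 1*6)) = -(-40)*(4 - 1*6) = -(-40)*(4 - 6) = -(-40)*(-2) = -10*8 = -80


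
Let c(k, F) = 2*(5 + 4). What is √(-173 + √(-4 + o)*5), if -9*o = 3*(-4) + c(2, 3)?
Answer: √(-1557 + 15*I*√42)/3 ≈ 0.4104 + 13.159*I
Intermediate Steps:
c(k, F) = 18 (c(k, F) = 2*9 = 18)
o = -⅔ (o = -(3*(-4) + 18)/9 = -(-12 + 18)/9 = -⅑*6 = -⅔ ≈ -0.66667)
√(-173 + √(-4 + o)*5) = √(-173 + √(-4 - ⅔)*5) = √(-173 + √(-14/3)*5) = √(-173 + (I*√42/3)*5) = √(-173 + 5*I*√42/3)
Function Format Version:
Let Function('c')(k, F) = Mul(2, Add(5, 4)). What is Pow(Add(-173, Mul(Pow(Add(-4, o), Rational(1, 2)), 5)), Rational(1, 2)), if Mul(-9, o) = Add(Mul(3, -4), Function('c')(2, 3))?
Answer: Mul(Rational(1, 3), Pow(Add(-1557, Mul(15, I, Pow(42, Rational(1, 2)))), Rational(1, 2))) ≈ Add(0.41040, Mul(13.159, I))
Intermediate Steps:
Function('c')(k, F) = 18 (Function('c')(k, F) = Mul(2, 9) = 18)
o = Rational(-2, 3) (o = Mul(Rational(-1, 9), Add(Mul(3, -4), 18)) = Mul(Rational(-1, 9), Add(-12, 18)) = Mul(Rational(-1, 9), 6) = Rational(-2, 3) ≈ -0.66667)
Pow(Add(-173, Mul(Pow(Add(-4, o), Rational(1, 2)), 5)), Rational(1, 2)) = Pow(Add(-173, Mul(Pow(Add(-4, Rational(-2, 3)), Rational(1, 2)), 5)), Rational(1, 2)) = Pow(Add(-173, Mul(Pow(Rational(-14, 3), Rational(1, 2)), 5)), Rational(1, 2)) = Pow(Add(-173, Mul(Mul(Rational(1, 3), I, Pow(42, Rational(1, 2))), 5)), Rational(1, 2)) = Pow(Add(-173, Mul(Rational(5, 3), I, Pow(42, Rational(1, 2)))), Rational(1, 2))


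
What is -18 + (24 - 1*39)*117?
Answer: -1773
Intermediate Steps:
-18 + (24 - 1*39)*117 = -18 + (24 - 39)*117 = -18 - 15*117 = -18 - 1755 = -1773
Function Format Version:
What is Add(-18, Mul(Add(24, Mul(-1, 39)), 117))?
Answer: -1773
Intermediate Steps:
Add(-18, Mul(Add(24, Mul(-1, 39)), 117)) = Add(-18, Mul(Add(24, -39), 117)) = Add(-18, Mul(-15, 117)) = Add(-18, -1755) = -1773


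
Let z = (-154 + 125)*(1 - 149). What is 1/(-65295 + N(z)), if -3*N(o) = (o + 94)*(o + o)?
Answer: -1/12615103 ≈ -7.9270e-8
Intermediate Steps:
z = 4292 (z = -29*(-148) = 4292)
N(o) = -2*o*(94 + o)/3 (N(o) = -(o + 94)*(o + o)/3 = -(94 + o)*2*o/3 = -2*o*(94 + o)/3)
1/(-65295 + N(z)) = 1/(-65295 - 2/3*4292*(94 + 4292)) = 1/(-65295 - 2/3*4292*4386) = 1/(-65295 - 12549808) = 1/(-12615103) = -1/12615103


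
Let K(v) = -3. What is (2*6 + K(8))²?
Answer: 81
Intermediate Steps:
(2*6 + K(8))² = (2*6 - 3)² = (12 - 3)² = 9² = 81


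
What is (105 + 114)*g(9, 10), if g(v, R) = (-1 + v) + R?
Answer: 3942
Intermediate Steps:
g(v, R) = -1 + R + v
(105 + 114)*g(9, 10) = (105 + 114)*(-1 + 10 + 9) = 219*18 = 3942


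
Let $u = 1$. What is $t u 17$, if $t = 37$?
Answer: $629$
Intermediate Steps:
$t u 17 = 37 \cdot 1 \cdot 17 = 37 \cdot 17 = 629$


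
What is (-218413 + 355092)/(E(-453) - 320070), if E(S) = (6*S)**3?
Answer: -136679/20079610302 ≈ -6.8069e-6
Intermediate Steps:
E(S) = 216*S**3
(-218413 + 355092)/(E(-453) - 320070) = (-218413 + 355092)/(216*(-453)**3 - 320070) = 136679/(216*(-92959677) - 320070) = 136679/(-20079290232 - 320070) = 136679/(-20079610302) = 136679*(-1/20079610302) = -136679/20079610302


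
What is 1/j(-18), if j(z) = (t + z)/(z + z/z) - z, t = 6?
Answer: 17/318 ≈ 0.053459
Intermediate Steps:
j(z) = -z + (6 + z)/(1 + z) (j(z) = (6 + z)/(z + z/z) - z = (6 + z)/(z + 1) - z = (6 + z)/(1 + z) - z = -z + (6 + z)/(1 + z))
1/j(-18) = 1/((6 - 1*(-18)²)/(1 - 18)) = 1/((6 - 1*324)/(-17)) = 1/(-(6 - 324)/17) = 1/(-1/17*(-318)) = 1/(318/17) = 17/318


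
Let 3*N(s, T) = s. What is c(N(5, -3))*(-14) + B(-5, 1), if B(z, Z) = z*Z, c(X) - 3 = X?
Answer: -211/3 ≈ -70.333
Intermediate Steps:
N(s, T) = s/3
c(X) = 3 + X
B(z, Z) = Z*z
c(N(5, -3))*(-14) + B(-5, 1) = (3 + (⅓)*5)*(-14) + 1*(-5) = (3 + 5/3)*(-14) - 5 = (14/3)*(-14) - 5 = -196/3 - 5 = -211/3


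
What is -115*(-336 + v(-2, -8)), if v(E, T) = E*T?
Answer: 36800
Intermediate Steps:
-115*(-336 + v(-2, -8)) = -115*(-336 - 2*(-8)) = -115*(-336 + 16) = -115*(-320) = 36800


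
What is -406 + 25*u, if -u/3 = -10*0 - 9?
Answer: 269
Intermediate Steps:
u = 27 (u = -3*(-10*0 - 9) = -3*(0 - 9) = -3*(-9) = 27)
-406 + 25*u = -406 + 25*27 = -406 + 675 = 269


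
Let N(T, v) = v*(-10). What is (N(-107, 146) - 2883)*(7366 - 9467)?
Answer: 9124643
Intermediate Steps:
N(T, v) = -10*v
(N(-107, 146) - 2883)*(7366 - 9467) = (-10*146 - 2883)*(7366 - 9467) = (-1460 - 2883)*(-2101) = -4343*(-2101) = 9124643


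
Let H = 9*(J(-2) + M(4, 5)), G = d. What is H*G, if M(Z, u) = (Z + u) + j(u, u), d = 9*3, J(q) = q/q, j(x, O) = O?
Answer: 3645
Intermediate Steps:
J(q) = 1
d = 27
M(Z, u) = Z + 2*u (M(Z, u) = (Z + u) + u = Z + 2*u)
G = 27
H = 135 (H = 9*(1 + (4 + 2*5)) = 9*(1 + (4 + 10)) = 9*(1 + 14) = 9*15 = 135)
H*G = 135*27 = 3645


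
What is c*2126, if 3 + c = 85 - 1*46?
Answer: 76536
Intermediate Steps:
c = 36 (c = -3 + (85 - 1*46) = -3 + (85 - 46) = -3 + 39 = 36)
c*2126 = 36*2126 = 76536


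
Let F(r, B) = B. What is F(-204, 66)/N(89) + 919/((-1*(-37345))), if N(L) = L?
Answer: 2546561/3323705 ≈ 0.76618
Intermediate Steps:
F(-204, 66)/N(89) + 919/((-1*(-37345))) = 66/89 + 919/((-1*(-37345))) = 66*(1/89) + 919/37345 = 66/89 + 919*(1/37345) = 66/89 + 919/37345 = 2546561/3323705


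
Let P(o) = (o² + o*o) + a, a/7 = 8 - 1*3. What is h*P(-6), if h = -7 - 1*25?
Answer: -3424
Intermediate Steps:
h = -32 (h = -7 - 25 = -32)
a = 35 (a = 7*(8 - 1*3) = 7*(8 - 3) = 7*5 = 35)
P(o) = 35 + 2*o² (P(o) = (o² + o*o) + 35 = (o² + o²) + 35 = 2*o² + 35 = 35 + 2*o²)
h*P(-6) = -32*(35 + 2*(-6)²) = -32*(35 + 2*36) = -32*(35 + 72) = -32*107 = -3424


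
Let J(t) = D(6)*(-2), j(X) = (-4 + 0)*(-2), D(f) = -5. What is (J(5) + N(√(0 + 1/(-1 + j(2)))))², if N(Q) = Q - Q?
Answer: 100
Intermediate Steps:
j(X) = 8 (j(X) = -4*(-2) = 8)
J(t) = 10 (J(t) = -5*(-2) = 10)
N(Q) = 0
(J(5) + N(√(0 + 1/(-1 + j(2)))))² = (10 + 0)² = 10² = 100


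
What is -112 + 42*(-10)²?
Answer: 4088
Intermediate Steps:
-112 + 42*(-10)² = -112 + 42*100 = -112 + 4200 = 4088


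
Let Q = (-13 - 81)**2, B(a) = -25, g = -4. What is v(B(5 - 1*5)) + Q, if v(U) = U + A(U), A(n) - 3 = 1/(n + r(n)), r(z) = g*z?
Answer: 661051/75 ≈ 8814.0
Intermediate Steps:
r(z) = -4*z
A(n) = 3 - 1/(3*n) (A(n) = 3 + 1/(n - 4*n) = 3 + 1/(-3*n) = 3 - 1/(3*n))
v(U) = 3 + U - 1/(3*U) (v(U) = U + (3 - 1/(3*U)) = 3 + U - 1/(3*U))
Q = 8836 (Q = (-94)**2 = 8836)
v(B(5 - 1*5)) + Q = (3 - 25 - 1/3/(-25)) + 8836 = (3 - 25 - 1/3*(-1/25)) + 8836 = (3 - 25 + 1/75) + 8836 = -1649/75 + 8836 = 661051/75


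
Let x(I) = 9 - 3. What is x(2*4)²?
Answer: 36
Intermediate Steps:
x(I) = 6
x(2*4)² = 6² = 36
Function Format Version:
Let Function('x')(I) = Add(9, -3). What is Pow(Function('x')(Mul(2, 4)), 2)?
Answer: 36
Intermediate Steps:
Function('x')(I) = 6
Pow(Function('x')(Mul(2, 4)), 2) = Pow(6, 2) = 36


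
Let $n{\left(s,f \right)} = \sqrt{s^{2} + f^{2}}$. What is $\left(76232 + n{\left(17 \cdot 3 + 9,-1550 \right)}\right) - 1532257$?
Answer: $-1456025 + 10 \sqrt{24061} \approx -1.4545 \cdot 10^{6}$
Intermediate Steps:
$n{\left(s,f \right)} = \sqrt{f^{2} + s^{2}}$
$\left(76232 + n{\left(17 \cdot 3 + 9,-1550 \right)}\right) - 1532257 = \left(76232 + \sqrt{\left(-1550\right)^{2} + \left(17 \cdot 3 + 9\right)^{2}}\right) - 1532257 = \left(76232 + \sqrt{2402500 + \left(51 + 9\right)^{2}}\right) - 1532257 = \left(76232 + \sqrt{2402500 + 60^{2}}\right) - 1532257 = \left(76232 + \sqrt{2402500 + 3600}\right) - 1532257 = \left(76232 + \sqrt{2406100}\right) - 1532257 = \left(76232 + 10 \sqrt{24061}\right) - 1532257 = -1456025 + 10 \sqrt{24061}$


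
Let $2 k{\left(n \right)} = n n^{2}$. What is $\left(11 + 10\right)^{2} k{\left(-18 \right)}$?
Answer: $-1285956$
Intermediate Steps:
$k{\left(n \right)} = \frac{n^{3}}{2}$ ($k{\left(n \right)} = \frac{n n^{2}}{2} = \frac{n^{3}}{2}$)
$\left(11 + 10\right)^{2} k{\left(-18 \right)} = \left(11 + 10\right)^{2} \frac{\left(-18\right)^{3}}{2} = 21^{2} \cdot \frac{1}{2} \left(-5832\right) = 441 \left(-2916\right) = -1285956$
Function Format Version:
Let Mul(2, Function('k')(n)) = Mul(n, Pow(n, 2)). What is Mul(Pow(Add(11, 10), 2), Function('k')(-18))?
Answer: -1285956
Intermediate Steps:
Function('k')(n) = Mul(Rational(1, 2), Pow(n, 3)) (Function('k')(n) = Mul(Rational(1, 2), Mul(n, Pow(n, 2))) = Mul(Rational(1, 2), Pow(n, 3)))
Mul(Pow(Add(11, 10), 2), Function('k')(-18)) = Mul(Pow(Add(11, 10), 2), Mul(Rational(1, 2), Pow(-18, 3))) = Mul(Pow(21, 2), Mul(Rational(1, 2), -5832)) = Mul(441, -2916) = -1285956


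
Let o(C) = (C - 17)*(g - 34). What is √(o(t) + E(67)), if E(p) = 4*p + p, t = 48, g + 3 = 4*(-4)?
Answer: 2*I*√327 ≈ 36.166*I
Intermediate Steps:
g = -19 (g = -3 + 4*(-4) = -3 - 16 = -19)
o(C) = 901 - 53*C (o(C) = (C - 17)*(-19 - 34) = (-17 + C)*(-53) = 901 - 53*C)
E(p) = 5*p
√(o(t) + E(67)) = √((901 - 53*48) + 5*67) = √((901 - 2544) + 335) = √(-1643 + 335) = √(-1308) = 2*I*√327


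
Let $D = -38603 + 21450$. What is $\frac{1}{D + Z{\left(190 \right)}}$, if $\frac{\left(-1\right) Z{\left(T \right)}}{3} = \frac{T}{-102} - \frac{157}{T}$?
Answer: $- \frac{3230}{55378133} \approx -5.8326 \cdot 10^{-5}$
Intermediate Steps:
$D = -17153$
$Z{\left(T \right)} = \frac{471}{T} + \frac{T}{34}$ ($Z{\left(T \right)} = - 3 \left(\frac{T}{-102} - \frac{157}{T}\right) = - 3 \left(T \left(- \frac{1}{102}\right) - \frac{157}{T}\right) = - 3 \left(- \frac{T}{102} - \frac{157}{T}\right) = - 3 \left(- \frac{157}{T} - \frac{T}{102}\right) = \frac{471}{T} + \frac{T}{34}$)
$\frac{1}{D + Z{\left(190 \right)}} = \frac{1}{-17153 + \left(\frac{471}{190} + \frac{1}{34} \cdot 190\right)} = \frac{1}{-17153 + \left(471 \cdot \frac{1}{190} + \frac{95}{17}\right)} = \frac{1}{-17153 + \left(\frac{471}{190} + \frac{95}{17}\right)} = \frac{1}{-17153 + \frac{26057}{3230}} = \frac{1}{- \frac{55378133}{3230}} = - \frac{3230}{55378133}$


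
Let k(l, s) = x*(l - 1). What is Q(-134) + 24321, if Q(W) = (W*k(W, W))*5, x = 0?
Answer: 24321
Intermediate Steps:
k(l, s) = 0 (k(l, s) = 0*(l - 1) = 0*(-1 + l) = 0)
Q(W) = 0 (Q(W) = (W*0)*5 = 0*5 = 0)
Q(-134) + 24321 = 0 + 24321 = 24321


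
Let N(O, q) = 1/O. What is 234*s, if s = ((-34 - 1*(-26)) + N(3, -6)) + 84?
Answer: 17862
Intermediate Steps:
s = 229/3 (s = ((-34 - 1*(-26)) + 1/3) + 84 = ((-34 + 26) + 1/3) + 84 = (-8 + 1/3) + 84 = -23/3 + 84 = 229/3 ≈ 76.333)
234*s = 234*(229/3) = 17862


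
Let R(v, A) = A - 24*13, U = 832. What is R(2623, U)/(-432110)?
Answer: -52/43211 ≈ -0.0012034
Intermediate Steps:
R(v, A) = -312 + A (R(v, A) = A - 312 = -312 + A)
R(2623, U)/(-432110) = (-312 + 832)/(-432110) = 520*(-1/432110) = -52/43211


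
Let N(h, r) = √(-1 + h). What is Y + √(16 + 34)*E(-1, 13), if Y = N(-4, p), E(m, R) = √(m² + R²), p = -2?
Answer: 10*√85 + I*√5 ≈ 92.195 + 2.2361*I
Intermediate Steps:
E(m, R) = √(R² + m²)
Y = I*√5 (Y = √(-1 - 4) = √(-5) = I*√5 ≈ 2.2361*I)
Y + √(16 + 34)*E(-1, 13) = I*√5 + √(16 + 34)*√(13² + (-1)²) = I*√5 + √50*√(169 + 1) = I*√5 + (5*√2)*√170 = I*√5 + 10*√85 = 10*√85 + I*√5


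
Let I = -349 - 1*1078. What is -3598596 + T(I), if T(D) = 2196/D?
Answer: -5135198688/1427 ≈ -3.5986e+6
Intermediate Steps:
I = -1427 (I = -349 - 1078 = -1427)
-3598596 + T(I) = -3598596 + 2196/(-1427) = -3598596 + 2196*(-1/1427) = -3598596 - 2196/1427 = -5135198688/1427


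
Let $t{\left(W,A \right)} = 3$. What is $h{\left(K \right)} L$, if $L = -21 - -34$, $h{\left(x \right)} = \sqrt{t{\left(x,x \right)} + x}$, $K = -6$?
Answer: $13 i \sqrt{3} \approx 22.517 i$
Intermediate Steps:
$h{\left(x \right)} = \sqrt{3 + x}$
$L = 13$ ($L = -21 + 34 = 13$)
$h{\left(K \right)} L = \sqrt{3 - 6} \cdot 13 = \sqrt{-3} \cdot 13 = i \sqrt{3} \cdot 13 = 13 i \sqrt{3}$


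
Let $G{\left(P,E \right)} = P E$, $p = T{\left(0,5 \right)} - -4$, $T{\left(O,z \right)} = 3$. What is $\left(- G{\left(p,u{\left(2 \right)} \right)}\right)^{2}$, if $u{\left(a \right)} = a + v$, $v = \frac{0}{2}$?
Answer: $196$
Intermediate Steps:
$v = 0$ ($v = 0 \cdot \frac{1}{2} = 0$)
$u{\left(a \right)} = a$ ($u{\left(a \right)} = a + 0 = a$)
$p = 7$ ($p = 3 - -4 = 3 + 4 = 7$)
$G{\left(P,E \right)} = E P$
$\left(- G{\left(p,u{\left(2 \right)} \right)}\right)^{2} = \left(- 2 \cdot 7\right)^{2} = \left(\left(-1\right) 14\right)^{2} = \left(-14\right)^{2} = 196$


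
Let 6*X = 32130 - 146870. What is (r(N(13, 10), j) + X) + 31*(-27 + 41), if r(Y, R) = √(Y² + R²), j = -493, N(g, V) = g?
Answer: -56068/3 + √243218 ≈ -18196.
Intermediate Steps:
X = -57370/3 (X = (32130 - 146870)/6 = (⅙)*(-114740) = -57370/3 ≈ -19123.)
r(Y, R) = √(R² + Y²)
(r(N(13, 10), j) + X) + 31*(-27 + 41) = (√((-493)² + 13²) - 57370/3) + 31*(-27 + 41) = (√(243049 + 169) - 57370/3) + 31*14 = (√243218 - 57370/3) + 434 = (-57370/3 + √243218) + 434 = -56068/3 + √243218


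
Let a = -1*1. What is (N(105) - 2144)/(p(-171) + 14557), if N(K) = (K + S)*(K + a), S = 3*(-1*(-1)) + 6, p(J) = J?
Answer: 4856/7193 ≈ 0.67510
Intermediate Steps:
a = -1
S = 9 (S = 3*1 + 6 = 3 + 6 = 9)
N(K) = (-1 + K)*(9 + K) (N(K) = (K + 9)*(K - 1) = (9 + K)*(-1 + K) = (-1 + K)*(9 + K))
(N(105) - 2144)/(p(-171) + 14557) = ((-9 + 105**2 + 8*105) - 2144)/(-171 + 14557) = ((-9 + 11025 + 840) - 2144)/14386 = (11856 - 2144)*(1/14386) = 9712*(1/14386) = 4856/7193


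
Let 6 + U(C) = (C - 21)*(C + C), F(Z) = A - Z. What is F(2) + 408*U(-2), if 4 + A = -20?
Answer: 35062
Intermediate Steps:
A = -24 (A = -4 - 20 = -24)
F(Z) = -24 - Z
U(C) = -6 + 2*C*(-21 + C) (U(C) = -6 + (C - 21)*(C + C) = -6 + (-21 + C)*(2*C) = -6 + 2*C*(-21 + C))
F(2) + 408*U(-2) = (-24 - 1*2) + 408*(-6 - 42*(-2) + 2*(-2)²) = (-24 - 2) + 408*(-6 + 84 + 2*4) = -26 + 408*(-6 + 84 + 8) = -26 + 408*86 = -26 + 35088 = 35062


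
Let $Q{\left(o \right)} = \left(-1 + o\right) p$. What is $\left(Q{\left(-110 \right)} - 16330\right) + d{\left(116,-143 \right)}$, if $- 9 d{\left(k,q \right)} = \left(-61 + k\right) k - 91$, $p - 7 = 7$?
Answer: $- \frac{167245}{9} \approx -18583.0$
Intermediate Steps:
$p = 14$ ($p = 7 + 7 = 14$)
$Q{\left(o \right)} = -14 + 14 o$ ($Q{\left(o \right)} = \left(-1 + o\right) 14 = -14 + 14 o$)
$d{\left(k,q \right)} = \frac{91}{9} - \frac{k \left(-61 + k\right)}{9}$ ($d{\left(k,q \right)} = - \frac{\left(-61 + k\right) k - 91}{9} = - \frac{k \left(-61 + k\right) - 91}{9} = - \frac{-91 + k \left(-61 + k\right)}{9} = \frac{91}{9} - \frac{k \left(-61 + k\right)}{9}$)
$\left(Q{\left(-110 \right)} - 16330\right) + d{\left(116,-143 \right)} = \left(\left(-14 + 14 \left(-110\right)\right) - 16330\right) + \left(\frac{91}{9} - \frac{116^{2}}{9} + \frac{61}{9} \cdot 116\right) = \left(\left(-14 - 1540\right) - 16330\right) + \left(\frac{91}{9} - \frac{13456}{9} + \frac{7076}{9}\right) = \left(-1554 - 16330\right) + \left(\frac{91}{9} - \frac{13456}{9} + \frac{7076}{9}\right) = -17884 - \frac{6289}{9} = - \frac{167245}{9}$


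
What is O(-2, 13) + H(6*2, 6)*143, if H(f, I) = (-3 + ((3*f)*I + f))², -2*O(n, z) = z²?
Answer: 14478581/2 ≈ 7.2393e+6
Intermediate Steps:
O(n, z) = -z²/2
H(f, I) = (-3 + f + 3*I*f)² (H(f, I) = (-3 + (3*I*f + f))² = (-3 + (f + 3*I*f))² = (-3 + f + 3*I*f)²)
O(-2, 13) + H(6*2, 6)*143 = -½*13² + (-3 + 6*2 + 3*6*(6*2))²*143 = -½*169 + (-3 + 12 + 3*6*12)²*143 = -169/2 + (-3 + 12 + 216)²*143 = -169/2 + 225²*143 = -169/2 + 50625*143 = -169/2 + 7239375 = 14478581/2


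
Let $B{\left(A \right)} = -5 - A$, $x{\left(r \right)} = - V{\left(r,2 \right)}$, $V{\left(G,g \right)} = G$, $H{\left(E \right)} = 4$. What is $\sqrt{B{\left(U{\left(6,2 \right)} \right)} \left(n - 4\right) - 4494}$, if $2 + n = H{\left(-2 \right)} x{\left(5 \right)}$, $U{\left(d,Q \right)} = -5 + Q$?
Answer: $i \sqrt{4442} \approx 66.648 i$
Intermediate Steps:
$x{\left(r \right)} = - r$
$n = -22$ ($n = -2 + 4 \left(\left(-1\right) 5\right) = -2 + 4 \left(-5\right) = -2 - 20 = -22$)
$\sqrt{B{\left(U{\left(6,2 \right)} \right)} \left(n - 4\right) - 4494} = \sqrt{\left(-5 - \left(-5 + 2\right)\right) \left(-22 - 4\right) - 4494} = \sqrt{\left(-5 - -3\right) \left(-26\right) - 4494} = \sqrt{\left(-5 + 3\right) \left(-26\right) - 4494} = \sqrt{\left(-2\right) \left(-26\right) - 4494} = \sqrt{52 - 4494} = \sqrt{-4442} = i \sqrt{4442}$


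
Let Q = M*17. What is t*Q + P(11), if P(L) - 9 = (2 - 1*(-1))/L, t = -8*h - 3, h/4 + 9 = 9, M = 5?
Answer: -2703/11 ≈ -245.73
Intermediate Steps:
h = 0 (h = -36 + 4*9 = -36 + 36 = 0)
t = -3 (t = -8*0 - 3 = 0 - 3 = -3)
Q = 85 (Q = 5*17 = 85)
P(L) = 9 + 3/L (P(L) = 9 + (2 - 1*(-1))/L = 9 + (2 + 1)/L = 9 + 3/L)
t*Q + P(11) = -3*85 + (9 + 3/11) = -255 + (9 + 3*(1/11)) = -255 + (9 + 3/11) = -255 + 102/11 = -2703/11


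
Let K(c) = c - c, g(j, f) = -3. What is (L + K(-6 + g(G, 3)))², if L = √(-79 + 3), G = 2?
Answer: -76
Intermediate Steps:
K(c) = 0
L = 2*I*√19 (L = √(-76) = 2*I*√19 ≈ 8.7178*I)
(L + K(-6 + g(G, 3)))² = (2*I*√19 + 0)² = (2*I*√19)² = -76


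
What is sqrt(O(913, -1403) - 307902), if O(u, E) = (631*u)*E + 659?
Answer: 2*I*sqrt(202144938) ≈ 28436.0*I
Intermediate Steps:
O(u, E) = 659 + 631*E*u (O(u, E) = 631*E*u + 659 = 659 + 631*E*u)
sqrt(O(913, -1403) - 307902) = sqrt((659 + 631*(-1403)*913) - 307902) = sqrt((659 - 808272509) - 307902) = sqrt(-808271850 - 307902) = sqrt(-808579752) = 2*I*sqrt(202144938)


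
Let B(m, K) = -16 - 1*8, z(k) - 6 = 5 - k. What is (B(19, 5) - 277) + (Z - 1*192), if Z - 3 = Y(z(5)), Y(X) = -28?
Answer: -518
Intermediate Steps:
z(k) = 11 - k (z(k) = 6 + (5 - k) = 11 - k)
B(m, K) = -24 (B(m, K) = -16 - 8 = -24)
Z = -25 (Z = 3 - 28 = -25)
(B(19, 5) - 277) + (Z - 1*192) = (-24 - 277) + (-25 - 1*192) = -301 + (-25 - 192) = -301 - 217 = -518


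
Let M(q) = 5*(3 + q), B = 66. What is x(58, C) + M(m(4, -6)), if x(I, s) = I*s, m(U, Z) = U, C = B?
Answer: 3863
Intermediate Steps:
C = 66
M(q) = 15 + 5*q
x(58, C) + M(m(4, -6)) = 58*66 + (15 + 5*4) = 3828 + (15 + 20) = 3828 + 35 = 3863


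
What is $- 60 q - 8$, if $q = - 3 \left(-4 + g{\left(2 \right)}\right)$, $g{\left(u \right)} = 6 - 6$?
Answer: $-728$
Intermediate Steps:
$g{\left(u \right)} = 0$ ($g{\left(u \right)} = 6 - 6 = 0$)
$q = 12$ ($q = - 3 \left(-4 + 0\right) = \left(-3\right) \left(-4\right) = 12$)
$- 60 q - 8 = \left(-60\right) 12 - 8 = -720 - 8 = -728$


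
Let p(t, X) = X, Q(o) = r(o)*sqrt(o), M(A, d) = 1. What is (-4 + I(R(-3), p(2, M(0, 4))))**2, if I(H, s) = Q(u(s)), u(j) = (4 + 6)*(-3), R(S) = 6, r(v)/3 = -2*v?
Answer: -971984 - 1440*I*sqrt(30) ≈ -9.7198e+5 - 7887.2*I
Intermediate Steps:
r(v) = -6*v (r(v) = 3*(-2*v) = -6*v)
u(j) = -30 (u(j) = 10*(-3) = -30)
Q(o) = -6*o**(3/2) (Q(o) = (-6*o)*sqrt(o) = -6*o**(3/2))
I(H, s) = 180*I*sqrt(30) (I(H, s) = -(-180)*I*sqrt(30) = 180*I*sqrt(30))
(-4 + I(R(-3), p(2, M(0, 4))))**2 = (-4 + 180*I*sqrt(30))**2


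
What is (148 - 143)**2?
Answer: 25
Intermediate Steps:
(148 - 143)**2 = 5**2 = 25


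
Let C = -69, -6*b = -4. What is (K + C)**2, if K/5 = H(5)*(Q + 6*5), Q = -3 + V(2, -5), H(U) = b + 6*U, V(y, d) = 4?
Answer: 197486809/9 ≈ 2.1943e+7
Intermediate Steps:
b = 2/3 (b = -1/6*(-4) = 2/3 ≈ 0.66667)
H(U) = 2/3 + 6*U
Q = 1 (Q = -3 + 4 = 1)
K = 14260/3 (K = 5*((2/3 + 6*5)*(1 + 6*5)) = 5*((2/3 + 30)*(1 + 30)) = 5*((92/3)*31) = 5*(2852/3) = 14260/3 ≈ 4753.3)
(K + C)**2 = (14260/3 - 69)**2 = (14053/3)**2 = 197486809/9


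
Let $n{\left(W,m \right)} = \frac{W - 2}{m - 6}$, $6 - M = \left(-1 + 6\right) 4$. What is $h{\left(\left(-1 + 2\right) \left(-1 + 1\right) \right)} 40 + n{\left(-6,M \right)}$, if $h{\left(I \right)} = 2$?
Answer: $\frac{402}{5} \approx 80.4$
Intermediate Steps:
$M = -14$ ($M = 6 - \left(-1 + 6\right) 4 = 6 - 5 \cdot 4 = 6 - 20 = -14$)
$n{\left(W,m \right)} = \frac{-2 + W}{-6 + m}$
$h{\left(\left(-1 + 2\right) \left(-1 + 1\right) \right)} 40 + n{\left(-6,M \right)} = 2 \cdot 40 + \frac{-2 - 6}{-6 - 14} = 80 + \frac{1}{-20} \left(-8\right) = 80 - - \frac{2}{5} = 80 + \frac{2}{5} = \frac{402}{5}$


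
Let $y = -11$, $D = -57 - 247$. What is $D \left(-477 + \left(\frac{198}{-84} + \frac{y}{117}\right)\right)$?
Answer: $\frac{119371832}{819} \approx 1.4575 \cdot 10^{5}$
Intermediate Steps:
$D = -304$ ($D = -57 - 247 = -304$)
$D \left(-477 + \left(\frac{198}{-84} + \frac{y}{117}\right)\right) = - 304 \left(-477 + \left(\frac{198}{-84} - \frac{11}{117}\right)\right) = - 304 \left(-477 + \left(198 \left(- \frac{1}{84}\right) - \frac{11}{117}\right)\right) = - 304 \left(-477 - \frac{4015}{1638}\right) = \left(-304\right) \left(- \frac{785341}{1638}\right) = \frac{119371832}{819}$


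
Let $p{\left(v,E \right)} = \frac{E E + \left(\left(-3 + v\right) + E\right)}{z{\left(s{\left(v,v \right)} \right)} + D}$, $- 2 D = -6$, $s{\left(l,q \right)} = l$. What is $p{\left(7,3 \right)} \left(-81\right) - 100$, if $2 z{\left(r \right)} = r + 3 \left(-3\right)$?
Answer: $-748$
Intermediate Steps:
$D = 3$ ($D = \left(- \frac{1}{2}\right) \left(-6\right) = 3$)
$z{\left(r \right)} = - \frac{9}{2} + \frac{r}{2}$ ($z{\left(r \right)} = \frac{r + 3 \left(-3\right)}{2} = \frac{r - 9}{2} = \frac{-9 + r}{2} = - \frac{9}{2} + \frac{r}{2}$)
$p{\left(v,E \right)} = \frac{-3 + E + v + E^{2}}{- \frac{3}{2} + \frac{v}{2}}$ ($p{\left(v,E \right)} = \frac{E E + \left(\left(-3 + v\right) + E\right)}{\left(- \frac{9}{2} + \frac{v}{2}\right) + 3} = \frac{E^{2} + \left(-3 + E + v\right)}{- \frac{3}{2} + \frac{v}{2}} = \frac{-3 + E + v + E^{2}}{- \frac{3}{2} + \frac{v}{2}}$)
$p{\left(7,3 \right)} \left(-81\right) - 100 = \frac{2 \left(-3 + 3 + 7 + 3^{2}\right)}{-3 + 7} \left(-81\right) - 100 = \frac{2 \left(-3 + 3 + 7 + 9\right)}{4} \left(-81\right) - 100 = 2 \cdot \frac{1}{4} \cdot 16 \left(-81\right) - 100 = 8 \left(-81\right) - 100 = -648 - 100 = -748$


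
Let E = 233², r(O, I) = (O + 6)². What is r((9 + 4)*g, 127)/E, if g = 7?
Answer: 9409/54289 ≈ 0.17331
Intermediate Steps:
r(O, I) = (6 + O)²
E = 54289
r((9 + 4)*g, 127)/E = (6 + (9 + 4)*7)²/54289 = (6 + 13*7)²*(1/54289) = (6 + 91)²*(1/54289) = 97²*(1/54289) = 9409*(1/54289) = 9409/54289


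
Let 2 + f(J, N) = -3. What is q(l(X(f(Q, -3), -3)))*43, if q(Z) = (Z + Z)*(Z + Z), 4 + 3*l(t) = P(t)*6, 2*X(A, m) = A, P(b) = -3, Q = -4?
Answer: 83248/9 ≈ 9249.8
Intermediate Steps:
f(J, N) = -5 (f(J, N) = -2 - 3 = -5)
X(A, m) = A/2
l(t) = -22/3 (l(t) = -4/3 + (-3*6)/3 = -4/3 + (1/3)*(-18) = -4/3 - 6 = -22/3)
q(Z) = 4*Z**2 (q(Z) = (2*Z)*(2*Z) = 4*Z**2)
q(l(X(f(Q, -3), -3)))*43 = (4*(-22/3)**2)*43 = (4*(484/9))*43 = (1936/9)*43 = 83248/9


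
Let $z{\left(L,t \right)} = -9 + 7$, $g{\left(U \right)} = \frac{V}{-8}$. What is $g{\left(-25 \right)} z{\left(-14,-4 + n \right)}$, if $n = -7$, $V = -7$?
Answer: $- \frac{7}{4} \approx -1.75$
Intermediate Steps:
$g{\left(U \right)} = \frac{7}{8}$ ($g{\left(U \right)} = - \frac{7}{-8} = \left(-7\right) \left(- \frac{1}{8}\right) = \frac{7}{8}$)
$z{\left(L,t \right)} = -2$
$g{\left(-25 \right)} z{\left(-14,-4 + n \right)} = \frac{7}{8} \left(-2\right) = - \frac{7}{4}$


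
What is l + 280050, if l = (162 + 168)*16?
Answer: 285330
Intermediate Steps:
l = 5280 (l = 330*16 = 5280)
l + 280050 = 5280 + 280050 = 285330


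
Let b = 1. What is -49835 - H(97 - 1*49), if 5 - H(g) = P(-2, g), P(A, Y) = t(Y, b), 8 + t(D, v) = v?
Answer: -49847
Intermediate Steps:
t(D, v) = -8 + v
P(A, Y) = -7 (P(A, Y) = -8 + 1 = -7)
H(g) = 12 (H(g) = 5 - 1*(-7) = 5 + 7 = 12)
-49835 - H(97 - 1*49) = -49835 - 1*12 = -49835 - 12 = -49847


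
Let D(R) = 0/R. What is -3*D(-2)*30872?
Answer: 0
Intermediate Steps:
D(R) = 0
-3*D(-2)*30872 = -3*0*30872 = 0*30872 = 0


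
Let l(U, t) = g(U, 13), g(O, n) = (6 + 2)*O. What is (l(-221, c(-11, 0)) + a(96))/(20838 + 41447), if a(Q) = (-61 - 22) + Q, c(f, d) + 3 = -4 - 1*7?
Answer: -351/12457 ≈ -0.028177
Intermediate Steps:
g(O, n) = 8*O
c(f, d) = -14 (c(f, d) = -3 + (-4 - 1*7) = -3 + (-4 - 7) = -3 - 11 = -14)
l(U, t) = 8*U
a(Q) = -83 + Q
(l(-221, c(-11, 0)) + a(96))/(20838 + 41447) = (8*(-221) + (-83 + 96))/(20838 + 41447) = (-1768 + 13)/62285 = -1755*1/62285 = -351/12457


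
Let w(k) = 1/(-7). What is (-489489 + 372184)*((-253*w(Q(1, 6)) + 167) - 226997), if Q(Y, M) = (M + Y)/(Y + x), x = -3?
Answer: 186228373885/7 ≈ 2.6604e+10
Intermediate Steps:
Q(Y, M) = (M + Y)/(-3 + Y) (Q(Y, M) = (M + Y)/(Y - 3) = (M + Y)/(-3 + Y))
w(k) = -⅐
(-489489 + 372184)*((-253*w(Q(1, 6)) + 167) - 226997) = (-489489 + 372184)*((-253*(-⅐) + 167) - 226997) = -117305*((253/7 + 167) - 226997) = -117305*(1422/7 - 226997) = -117305*(-1587557/7) = 186228373885/7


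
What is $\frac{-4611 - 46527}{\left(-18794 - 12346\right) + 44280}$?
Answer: $- \frac{2841}{730} \approx -3.8918$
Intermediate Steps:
$\frac{-4611 - 46527}{\left(-18794 - 12346\right) + 44280} = - \frac{51138}{\left(-18794 - 12346\right) + 44280} = - \frac{51138}{-31140 + 44280} = - \frac{51138}{13140} = \left(-51138\right) \frac{1}{13140} = - \frac{2841}{730}$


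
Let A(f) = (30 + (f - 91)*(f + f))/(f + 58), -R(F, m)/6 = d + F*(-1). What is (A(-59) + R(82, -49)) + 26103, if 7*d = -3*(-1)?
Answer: 62037/7 ≈ 8862.4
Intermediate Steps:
d = 3/7 (d = (-3*(-1))/7 = (1/7)*3 = 3/7 ≈ 0.42857)
R(F, m) = -18/7 + 6*F (R(F, m) = -6*(3/7 + F*(-1)) = -6*(3/7 - F) = -18/7 + 6*F)
A(f) = (30 + 2*f*(-91 + f))/(58 + f) (A(f) = (30 + (-91 + f)*(2*f))/(58 + f) = (30 + 2*f*(-91 + f))/(58 + f))
(A(-59) + R(82, -49)) + 26103 = (2*(15 + (-59)**2 - 91*(-59))/(58 - 59) + (-18/7 + 6*82)) + 26103 = (2*(15 + 3481 + 5369)/(-1) + (-18/7 + 492)) + 26103 = (2*(-1)*8865 + 3426/7) + 26103 = (-17730 + 3426/7) + 26103 = -120684/7 + 26103 = 62037/7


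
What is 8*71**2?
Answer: 40328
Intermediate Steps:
8*71**2 = 8*5041 = 40328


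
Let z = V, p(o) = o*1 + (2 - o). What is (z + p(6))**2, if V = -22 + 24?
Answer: 16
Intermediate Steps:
V = 2
p(o) = 2 (p(o) = o + (2 - o) = 2)
z = 2
(z + p(6))**2 = (2 + 2)**2 = 4**2 = 16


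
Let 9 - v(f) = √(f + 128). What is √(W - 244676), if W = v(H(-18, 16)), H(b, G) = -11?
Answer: √(-244667 - 3*√13) ≈ 494.65*I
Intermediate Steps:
v(f) = 9 - √(128 + f) (v(f) = 9 - √(f + 128) = 9 - √(128 + f))
W = 9 - 3*√13 (W = 9 - √(128 - 11) = 9 - √117 = 9 - 3*√13 ≈ -1.8167)
√(W - 244676) = √((9 - 3*√13) - 244676) = √(-244667 - 3*√13)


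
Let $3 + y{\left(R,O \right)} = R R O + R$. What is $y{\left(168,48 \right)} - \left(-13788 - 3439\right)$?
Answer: $1372144$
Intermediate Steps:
$y{\left(R,O \right)} = -3 + R + O R^{2}$ ($y{\left(R,O \right)} = -3 + \left(R R O + R\right) = -3 + \left(R^{2} O + R\right) = -3 + \left(O R^{2} + R\right) = -3 + \left(R + O R^{2}\right) = -3 + R + O R^{2}$)
$y{\left(168,48 \right)} - \left(-13788 - 3439\right) = \left(-3 + 168 + 48 \cdot 168^{2}\right) - \left(-13788 - 3439\right) = \left(-3 + 168 + 48 \cdot 28224\right) - -17227 = \left(-3 + 168 + 1354752\right) + 17227 = 1354917 + 17227 = 1372144$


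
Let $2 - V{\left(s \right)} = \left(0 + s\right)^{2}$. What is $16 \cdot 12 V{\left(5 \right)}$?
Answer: $-4416$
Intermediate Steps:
$V{\left(s \right)} = 2 - s^{2}$ ($V{\left(s \right)} = 2 - \left(0 + s\right)^{2} = 2 - s^{2}$)
$16 \cdot 12 V{\left(5 \right)} = 16 \cdot 12 \left(2 - 5^{2}\right) = 192 \left(2 - 25\right) = 192 \left(-23\right) = -4416$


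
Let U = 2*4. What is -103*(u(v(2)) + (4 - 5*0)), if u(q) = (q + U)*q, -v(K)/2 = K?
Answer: 1236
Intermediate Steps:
U = 8
v(K) = -2*K
u(q) = q*(8 + q) (u(q) = (q + 8)*q = (8 + q)*q = q*(8 + q))
-103*(u(v(2)) + (4 - 5*0)) = -103*((-2*2)*(8 - 2*2) + (4 - 5*0)) = -103*(-4*(8 - 4) + (4 + 0)) = -103*(-4*4 + 4) = -103*(-16 + 4) = -103*(-12) = 1236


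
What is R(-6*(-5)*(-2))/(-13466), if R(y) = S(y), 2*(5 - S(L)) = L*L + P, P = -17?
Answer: 3573/26932 ≈ 0.13267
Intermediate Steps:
S(L) = 27/2 - L²/2 (S(L) = 5 - (L*L - 17)/2 = 5 - (L² - 17)/2 = 5 - (-17 + L²)/2 = 5 + (17/2 - L²/2) = 27/2 - L²/2)
R(y) = 27/2 - y²/2
R(-6*(-5)*(-2))/(-13466) = (27/2 - (-6*(-5)*(-2))²/2)/(-13466) = (27/2 - (30*(-2))²/2)*(-1/13466) = (27/2 - ½*(-60)²)*(-1/13466) = (27/2 - ½*3600)*(-1/13466) = (27/2 - 1800)*(-1/13466) = -3573/2*(-1/13466) = 3573/26932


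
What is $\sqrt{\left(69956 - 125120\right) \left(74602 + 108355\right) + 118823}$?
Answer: $5 i \sqrt{403700845} \approx 1.0046 \cdot 10^{5} i$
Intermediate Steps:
$\sqrt{\left(69956 - 125120\right) \left(74602 + 108355\right) + 118823} = \sqrt{\left(69956 - 125120\right) 182957 + 118823} = \sqrt{\left(-55164\right) 182957 + 118823} = \sqrt{-10092639948 + 118823} = \sqrt{-10092521125} = 5 i \sqrt{403700845}$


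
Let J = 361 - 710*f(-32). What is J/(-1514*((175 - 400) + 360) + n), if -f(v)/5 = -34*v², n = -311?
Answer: 123596439/204701 ≈ 603.79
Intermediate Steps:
f(v) = 170*v² (f(v) = -(-170)*v² = 170*v²)
J = -123596439 (J = 361 - 120700*(-32)² = 361 - 120700*1024 = 361 - 710*174080 = 361 - 123596800 = -123596439)
J/(-1514*((175 - 400) + 360) + n) = -123596439/(-1514*((175 - 400) + 360) - 311) = -123596439/(-1514*(-225 + 360) - 311) = -123596439/(-1514*135 - 311) = -123596439/(-204390 - 311) = -123596439/(-204701) = -123596439*(-1/204701) = 123596439/204701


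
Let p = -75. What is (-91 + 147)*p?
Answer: -4200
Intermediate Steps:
(-91 + 147)*p = (-91 + 147)*(-75) = 56*(-75) = -4200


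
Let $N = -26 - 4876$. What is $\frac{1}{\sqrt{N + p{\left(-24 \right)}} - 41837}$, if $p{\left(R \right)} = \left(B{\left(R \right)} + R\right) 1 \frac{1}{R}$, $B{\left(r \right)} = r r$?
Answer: $- \frac{41837}{1750339494} - \frac{5 i \sqrt{197}}{1750339494} \approx -2.3902 \cdot 10^{-5} - 4.0094 \cdot 10^{-8} i$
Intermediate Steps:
$B{\left(r \right)} = r^{2}$
$N = -4902$ ($N = -26 - 4876 = -4902$)
$p{\left(R \right)} = \frac{R + R^{2}}{R}$ ($p{\left(R \right)} = \left(R^{2} + R\right) 1 \frac{1}{R} = \frac{R + R^{2}}{R}$)
$\frac{1}{\sqrt{N + p{\left(-24 \right)}} - 41837} = \frac{1}{\sqrt{-4902 + \left(1 - 24\right)} - 41837} = \frac{1}{\sqrt{-4902 - 23} - 41837} = \frac{1}{\sqrt{-4925} - 41837} = \frac{1}{5 i \sqrt{197} - 41837} = \frac{1}{-41837 + 5 i \sqrt{197}}$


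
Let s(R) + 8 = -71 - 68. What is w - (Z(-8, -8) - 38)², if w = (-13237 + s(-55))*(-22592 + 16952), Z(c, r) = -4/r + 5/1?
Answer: 301938815/4 ≈ 7.5485e+7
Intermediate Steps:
s(R) = -147 (s(R) = -8 + (-71 - 68) = -8 - 139 = -147)
Z(c, r) = 5 - 4/r (Z(c, r) = -4/r + 5*1 = -4/r + 5 = 5 - 4/r)
w = 75485760 (w = (-13237 - 147)*(-22592 + 16952) = -13384*(-5640) = 75485760)
w - (Z(-8, -8) - 38)² = 75485760 - ((5 - 4/(-8)) - 38)² = 75485760 - ((5 - 4*(-⅛)) - 38)² = 75485760 - ((5 + ½) - 38)² = 75485760 - (11/2 - 38)² = 75485760 - (-65/2)² = 75485760 - 1*4225/4 = 75485760 - 4225/4 = 301938815/4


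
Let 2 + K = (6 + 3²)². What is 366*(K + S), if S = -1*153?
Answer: 25620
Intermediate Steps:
S = -153
K = 223 (K = -2 + (6 + 3²)² = -2 + (6 + 9)² = -2 + 15² = -2 + 225 = 223)
366*(K + S) = 366*(223 - 153) = 366*70 = 25620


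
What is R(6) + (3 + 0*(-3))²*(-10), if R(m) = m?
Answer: -84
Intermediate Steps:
R(6) + (3 + 0*(-3))²*(-10) = 6 + (3 + 0*(-3))²*(-10) = 6 + (3 + 0)²*(-10) = 6 + 3²*(-10) = 6 + 9*(-10) = 6 - 90 = -84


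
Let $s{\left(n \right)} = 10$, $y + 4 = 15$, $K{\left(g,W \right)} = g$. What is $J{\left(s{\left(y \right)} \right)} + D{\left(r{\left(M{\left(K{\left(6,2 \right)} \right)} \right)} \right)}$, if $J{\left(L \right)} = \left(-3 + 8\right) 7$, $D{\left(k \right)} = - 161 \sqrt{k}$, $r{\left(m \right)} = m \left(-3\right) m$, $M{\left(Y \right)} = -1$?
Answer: $35 - 161 i \sqrt{3} \approx 35.0 - 278.86 i$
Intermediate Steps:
$r{\left(m \right)} = - 3 m^{2}$ ($r{\left(m \right)} = - 3 m m = - 3 m^{2}$)
$y = 11$ ($y = -4 + 15 = 11$)
$J{\left(L \right)} = 35$ ($J{\left(L \right)} = 5 \cdot 7 = 35$)
$J{\left(s{\left(y \right)} \right)} + D{\left(r{\left(M{\left(K{\left(6,2 \right)} \right)} \right)} \right)} = 35 - 161 \sqrt{- 3 \left(-1\right)^{2}} = 35 - 161 \sqrt{\left(-3\right) 1} = 35 - 161 \sqrt{-3} = 35 - 161 i \sqrt{3}$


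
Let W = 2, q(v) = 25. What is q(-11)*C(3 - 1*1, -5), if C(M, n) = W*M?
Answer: 100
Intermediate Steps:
C(M, n) = 2*M
q(-11)*C(3 - 1*1, -5) = 25*(2*(3 - 1*1)) = 25*(2*(3 - 1)) = 25*(2*2) = 25*4 = 100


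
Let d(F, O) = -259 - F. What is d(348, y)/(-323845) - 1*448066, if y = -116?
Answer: -145103933163/323845 ≈ -4.4807e+5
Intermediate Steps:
d(348, y)/(-323845) - 1*448066 = (-259 - 1*348)/(-323845) - 1*448066 = (-259 - 348)*(-1/323845) - 448066 = -607*(-1/323845) - 448066 = 607/323845 - 448066 = -145103933163/323845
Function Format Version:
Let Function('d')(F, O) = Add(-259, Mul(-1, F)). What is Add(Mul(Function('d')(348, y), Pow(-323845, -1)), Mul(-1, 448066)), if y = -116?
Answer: Rational(-145103933163, 323845) ≈ -4.4807e+5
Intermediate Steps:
Add(Mul(Function('d')(348, y), Pow(-323845, -1)), Mul(-1, 448066)) = Add(Mul(Add(-259, Mul(-1, 348)), Pow(-323845, -1)), Mul(-1, 448066)) = Add(Mul(Add(-259, -348), Rational(-1, 323845)), -448066) = Add(Mul(-607, Rational(-1, 323845)), -448066) = Add(Rational(607, 323845), -448066) = Rational(-145103933163, 323845)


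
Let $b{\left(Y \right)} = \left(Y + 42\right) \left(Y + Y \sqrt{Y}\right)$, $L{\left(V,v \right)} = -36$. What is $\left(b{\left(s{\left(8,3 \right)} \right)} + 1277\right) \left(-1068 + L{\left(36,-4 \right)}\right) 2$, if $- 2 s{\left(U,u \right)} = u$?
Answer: $-2685480 + 67068 i \sqrt{6} \approx -2.6855 \cdot 10^{6} + 1.6428 \cdot 10^{5} i$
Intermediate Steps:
$s{\left(U,u \right)} = - \frac{u}{2}$
$b{\left(Y \right)} = \left(42 + Y\right) \left(Y + Y^{\frac{3}{2}}\right)$
$\left(b{\left(s{\left(8,3 \right)} \right)} + 1277\right) \left(-1068 + L{\left(36,-4 \right)}\right) 2 = \left(\left(\left(\left(- \frac{1}{2}\right) 3\right)^{2} + \left(\left(- \frac{1}{2}\right) 3\right)^{\frac{5}{2}} + 42 \left(\left(- \frac{1}{2}\right) 3\right) + 42 \left(\left(- \frac{1}{2}\right) 3\right)^{\frac{3}{2}}\right) + 1277\right) \left(-1068 - 36\right) 2 = \left(\left(\left(- \frac{3}{2}\right)^{2} + \left(- \frac{3}{2}\right)^{\frac{5}{2}} + 42 \left(- \frac{3}{2}\right) + 42 \left(- \frac{3}{2}\right)^{\frac{3}{2}}\right) + 1277\right) \left(-1104\right) 2 = \left(\left(\frac{9}{4} + \frac{9 i \sqrt{6}}{8} - 63 + 42 \left(- \frac{3 i \sqrt{6}}{4}\right)\right) + 1277\right) \left(-1104\right) 2 = \left(\left(\frac{9}{4} + \frac{9 i \sqrt{6}}{8} - 63 - \frac{63 i \sqrt{6}}{2}\right) + 1277\right) \left(-1104\right) 2 = \left(\left(- \frac{243}{4} - \frac{243 i \sqrt{6}}{8}\right) + 1277\right) \left(-1104\right) 2 = \left(\frac{4865}{4} - \frac{243 i \sqrt{6}}{8}\right) \left(-1104\right) 2 = \left(-1342740 + 33534 i \sqrt{6}\right) 2 = -2685480 + 67068 i \sqrt{6}$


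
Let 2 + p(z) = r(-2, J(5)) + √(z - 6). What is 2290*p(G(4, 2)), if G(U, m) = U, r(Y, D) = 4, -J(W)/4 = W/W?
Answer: 4580 + 2290*I*√2 ≈ 4580.0 + 3238.6*I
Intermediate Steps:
J(W) = -4 (J(W) = -4*W/W = -4*1 = -4)
p(z) = 2 + √(-6 + z) (p(z) = -2 + (4 + √(z - 6)) = -2 + (4 + √(-6 + z)) = 2 + √(-6 + z))
2290*p(G(4, 2)) = 2290*(2 + √(-6 + 4)) = 2290*(2 + √(-2)) = 2290*(2 + I*√2) = 4580 + 2290*I*√2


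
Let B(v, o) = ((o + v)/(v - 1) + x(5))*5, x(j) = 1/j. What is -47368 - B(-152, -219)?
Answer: -7249312/153 ≈ -47381.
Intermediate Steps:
B(v, o) = 1 + 5*(o + v)/(-1 + v) (B(v, o) = ((o + v)/(v - 1) + 1/5)*5 = ((o + v)/(-1 + v) + 1/5)*5 = (1/5 + (o + v)/(-1 + v))*5 = 1 + 5*(o + v)/(-1 + v))
-47368 - B(-152, -219) = -47368 - (-1 + 5*(-219) + 6*(-152))/(-1 - 152) = -47368 - (-1 - 1095 - 912)/(-153) = -47368 - (-1)*(-2008)/153 = -47368 - 1*2008/153 = -47368 - 2008/153 = -7249312/153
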